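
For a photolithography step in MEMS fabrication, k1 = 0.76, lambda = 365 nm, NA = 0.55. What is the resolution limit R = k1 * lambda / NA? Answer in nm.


Step 1: Identify values: k1 = 0.76, lambda = 365 nm, NA = 0.55
Step 2: R = k1 * lambda / NA
R = 0.76 * 365 / 0.55
R = 504.4 nm


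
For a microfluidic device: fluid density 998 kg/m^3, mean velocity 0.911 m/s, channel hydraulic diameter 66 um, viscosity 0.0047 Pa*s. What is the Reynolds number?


Step 1: Convert Dh to meters: Dh = 66e-6 m
Step 2: Re = rho * v * Dh / mu
Re = 998 * 0.911 * 66e-6 / 0.0047
Re = 12.767


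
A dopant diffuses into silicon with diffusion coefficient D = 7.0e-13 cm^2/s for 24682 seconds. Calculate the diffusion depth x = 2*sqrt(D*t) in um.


Step 1: Compute D*t = 7.0e-13 * 24682 = 1.72774e-08 cm^2
Step 2: sqrt(D*t) = 1.31444e-04 cm
Step 3: x = 2 * 1.31444e-04 cm = 2.62888e-04 cm
Step 4: Convert to um (1 cm = 1e4 um): x = 2.629 um


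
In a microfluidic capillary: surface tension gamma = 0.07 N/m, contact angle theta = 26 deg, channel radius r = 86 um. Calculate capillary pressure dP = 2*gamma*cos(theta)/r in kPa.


Step 1: cos(26 deg) = 0.8988
Step 2: Convert r to m: r = 86e-6 m
Step 3: dP = 2 * 0.07 * 0.8988 / 86e-6 = 1463.2 Pa
Step 4: Convert Pa to kPa (divide by 1000).
dP = 1.46 kPa


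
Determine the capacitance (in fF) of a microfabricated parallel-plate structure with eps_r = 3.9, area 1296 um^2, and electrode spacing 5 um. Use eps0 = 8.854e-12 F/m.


Step 1: Convert area to m^2: A = 1296e-12 m^2
Step 2: Convert gap to m: d = 5e-6 m
Step 3: C = eps0 * eps_r * A / d
C = 8.854e-12 * 3.9 * 1296e-12 / 5e-6
Step 4: Convert to fF (multiply by 1e15).
C = 8.95 fF


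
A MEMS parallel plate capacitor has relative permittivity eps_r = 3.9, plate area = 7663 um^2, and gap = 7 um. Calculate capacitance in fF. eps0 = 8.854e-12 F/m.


Step 1: Convert area to m^2: A = 7663e-12 m^2
Step 2: Convert gap to m: d = 7e-6 m
Step 3: C = eps0 * eps_r * A / d
C = 8.854e-12 * 3.9 * 7663e-12 / 7e-6
Step 4: Convert to fF (multiply by 1e15).
C = 37.8 fF


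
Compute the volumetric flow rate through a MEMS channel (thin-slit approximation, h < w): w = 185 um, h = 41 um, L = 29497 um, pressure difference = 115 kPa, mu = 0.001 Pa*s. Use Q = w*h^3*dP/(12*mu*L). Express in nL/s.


Step 1: Convert all dimensions to SI (meters).
w = 185e-6 m, h = 41e-6 m, L = 29497e-6 m, dP = 115e3 Pa
Step 2: Q = w * h^3 * dP / (12 * mu * L)
Q = 185e-6 * (41e-6)^3 * 115e3 / (12 * 0.001 * 29497e-6) = 4.14249549e-09 m^3/s
Step 3: Convert Q from m^3/s to nL/s (1 m^3 = 1e12 nL, so multiply by 1e12).
Q = 4142.495 nL/s


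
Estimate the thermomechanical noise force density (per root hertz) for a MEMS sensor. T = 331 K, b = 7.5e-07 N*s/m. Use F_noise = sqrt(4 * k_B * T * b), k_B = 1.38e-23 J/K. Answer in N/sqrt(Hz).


Step 1: Compute 4 * k_B * T * b
= 4 * 1.38e-23 * 331 * 7.5e-07
= 1.3703e-26 N^2/Hz
Step 2: F_noise = sqrt(1.3703e-26)
F_noise = 1.17e-13 N/sqrt(Hz)


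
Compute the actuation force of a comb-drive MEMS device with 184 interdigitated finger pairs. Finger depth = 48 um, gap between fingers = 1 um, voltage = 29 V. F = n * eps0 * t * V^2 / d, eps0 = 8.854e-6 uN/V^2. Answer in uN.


Step 1: Parameters: n=184, eps0=8.854e-6 uN/V^2, t=48 um, V=29 V, d=1 um
Step 2: V^2 = 841
Step 3: F = 184 * 8.854e-6 * 48 * 841 / 1
F = 65.765 uN


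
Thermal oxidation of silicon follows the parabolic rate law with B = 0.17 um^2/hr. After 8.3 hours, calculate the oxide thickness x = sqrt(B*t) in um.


Step 1: Compute B*t = 0.17 * 8.3 = 1.411
Step 2: x = sqrt(1.411)
x = 1.188 um


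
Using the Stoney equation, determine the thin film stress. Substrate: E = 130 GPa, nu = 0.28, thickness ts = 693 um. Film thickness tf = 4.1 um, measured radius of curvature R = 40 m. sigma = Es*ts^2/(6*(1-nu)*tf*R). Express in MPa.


Step 1: Compute numerator: Es * ts^2 = 130 * 693^2 = 62432370 (GPa*um^2)
Step 2: Compute denominator (R in um): 6*(1-nu)*tf*R = 6*0.72*4.1*40e6 = 708480000.0 (um^2)
Step 3: sigma (GPa) = 62432370 / 708480000.0 = 8.8122e-02 GPa
Step 4: Convert to MPa (x1000): sigma = 88.1 MPa


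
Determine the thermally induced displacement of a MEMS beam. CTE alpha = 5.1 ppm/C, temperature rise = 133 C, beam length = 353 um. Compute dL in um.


Step 1: Convert CTE: alpha = 5.1 ppm/C = 5.1e-6 /C
Step 2: dL = 5.1e-6 * 133 * 353
dL = 0.2394 um


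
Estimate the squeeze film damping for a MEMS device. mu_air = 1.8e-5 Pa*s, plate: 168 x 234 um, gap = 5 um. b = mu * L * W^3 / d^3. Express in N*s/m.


Step 1: Convert to SI.
L = 168e-6 m, W = 234e-6 m, d = 5e-6 m
Step 2: W^3 = (234e-6)^3 = 1.28e-11 m^3
Step 3: d^3 = (5e-6)^3 = 1.25e-16 m^3
Step 4: b = 1.8e-5 * 168e-6 * 1.28e-11 / 1.25e-16
b = 3.10e-04 N*s/m


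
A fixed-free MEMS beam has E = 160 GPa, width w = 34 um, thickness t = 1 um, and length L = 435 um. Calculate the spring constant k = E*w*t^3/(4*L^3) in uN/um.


Step 1: Convert E to consistent units (1 GPa = 1000 uN/um^2).
E = 160 GPa = 160000 uN/um^2
Step 2: Compute t^3 = 1^3 = 1
Step 3: Compute L^3 = 435^3 = 82312875
Step 4: k = 160000 * 34 * 1 / (4 * 82312875)
k = 0.0165 uN/um


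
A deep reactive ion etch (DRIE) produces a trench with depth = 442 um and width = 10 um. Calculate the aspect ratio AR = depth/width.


Step 1: AR = depth / width
Step 2: AR = 442 / 10
AR = 44.2


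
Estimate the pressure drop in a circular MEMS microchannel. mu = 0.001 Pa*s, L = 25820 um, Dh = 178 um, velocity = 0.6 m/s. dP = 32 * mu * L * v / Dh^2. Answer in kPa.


Step 1: Convert to SI: L = 25820e-6 m, Dh = 178e-6 m
Step 2: dP = 32 * 0.001 * 25820e-6 * 0.6 / (178e-6)^2
Step 3: dP = 15646.51 Pa
Step 4: Convert to kPa: dP = 15.65 kPa


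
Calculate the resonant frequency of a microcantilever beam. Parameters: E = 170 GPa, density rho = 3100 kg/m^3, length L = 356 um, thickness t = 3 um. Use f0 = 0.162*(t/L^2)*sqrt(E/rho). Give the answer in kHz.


Step 1: Convert units to SI.
t_SI = 3e-6 m, L_SI = 356e-6 m
Step 2: Calculate sqrt(E/rho).
sqrt(170e9 / 3100) = 7405.32 m/s
Step 3: Compute f0.
f0 = 0.162 * 3e-6 / (356e-6)^2 * 7405.32 = 28397.5 Hz = 28.4 kHz


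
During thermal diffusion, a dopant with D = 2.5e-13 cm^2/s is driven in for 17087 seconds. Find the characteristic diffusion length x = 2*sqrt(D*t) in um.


Step 1: Compute D*t = 2.5e-13 * 17087 = 4.27175e-09 cm^2
Step 2: sqrt(D*t) = 6.53586e-05 cm
Step 3: x = 2 * 6.53586e-05 cm = 1.307172e-04 cm
Step 4: Convert to um (1 cm = 1e4 um): x = 1.307 um


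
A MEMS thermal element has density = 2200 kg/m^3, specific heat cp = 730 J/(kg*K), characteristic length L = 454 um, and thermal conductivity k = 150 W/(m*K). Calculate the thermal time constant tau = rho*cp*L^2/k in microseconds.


Step 1: Convert L to m: L = 454e-6 m
Step 2: L^2 = (454e-6)^2 = 2.06116e-07 m^2
Step 3: tau = 2200 * 730 * 2.06116e-07 / 150 = 2.20681531e-03 s
Step 4: Convert to microseconds (multiply by 1e6).
tau = 2206.815 us


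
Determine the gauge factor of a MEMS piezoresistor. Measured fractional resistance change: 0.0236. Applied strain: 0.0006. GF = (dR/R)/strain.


Step 1: Identify values.
dR/R = 0.0236, strain = 0.0006
Step 2: GF = (dR/R) / strain = 0.0236 / 0.0006
GF = 39.3


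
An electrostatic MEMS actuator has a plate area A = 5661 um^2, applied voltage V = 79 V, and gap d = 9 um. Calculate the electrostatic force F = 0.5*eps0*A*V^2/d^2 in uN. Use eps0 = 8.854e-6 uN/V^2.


Step 1: Identify parameters.
eps0 = 8.854e-6 uN/V^2, A = 5661 um^2, V = 79 V, d = 9 um
Step 2: Compute V^2 = 79^2 = 6241
Step 3: Compute d^2 = 9^2 = 81
Step 4: F = 0.5 * 8.854e-6 * 5661 * 6241 / 81
F = 1.931 uN


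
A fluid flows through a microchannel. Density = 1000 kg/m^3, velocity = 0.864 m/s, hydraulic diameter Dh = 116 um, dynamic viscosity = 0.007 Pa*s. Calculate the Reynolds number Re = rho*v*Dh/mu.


Step 1: Convert Dh to meters: Dh = 116e-6 m
Step 2: Re = rho * v * Dh / mu
Re = 1000 * 0.864 * 116e-6 / 0.007
Re = 14.318


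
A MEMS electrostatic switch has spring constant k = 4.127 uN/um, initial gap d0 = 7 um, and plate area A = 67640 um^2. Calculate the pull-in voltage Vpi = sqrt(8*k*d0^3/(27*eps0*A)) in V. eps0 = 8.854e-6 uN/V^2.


Step 1: Compute numerator: 8 * k * d0^3 = 8 * 4.127 * 7^3 = 11324.488
Step 2: Compute denominator: 27 * eps0 * A = 27 * 8.854e-6 * 67640 = 16.169883
Step 3: Vpi = sqrt(11324.488 / 16.169883)
Vpi = 26.46 V


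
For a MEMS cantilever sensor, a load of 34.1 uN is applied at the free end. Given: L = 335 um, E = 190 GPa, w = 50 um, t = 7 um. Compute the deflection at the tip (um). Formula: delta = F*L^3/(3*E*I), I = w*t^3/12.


Step 1: Calculate the second moment of area.
I = w * t^3 / 12 = 50 * 7^3 / 12 = 1429.1667 um^4
Step 2: Convert E to consistent units (1 GPa = 1000 uN/um^2).
E = 190 GPa = 190000 uN/um^2
Step 3: Calculate tip deflection.
delta = F * L^3 / (3 * E * I)
delta = 34.1 * 335^3 / (3 * 190000 * 1429.1667)
delta = 1.5737 um


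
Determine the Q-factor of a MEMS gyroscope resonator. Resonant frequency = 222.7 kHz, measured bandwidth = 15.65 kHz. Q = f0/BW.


Step 1: Q = f0 / bandwidth
Step 2: Q = 222.7 / 15.65
Q = 14.2


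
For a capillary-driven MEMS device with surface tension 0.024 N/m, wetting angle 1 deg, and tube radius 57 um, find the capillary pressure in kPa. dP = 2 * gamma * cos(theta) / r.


Step 1: cos(1 deg) = 0.9998
Step 2: Convert r to m: r = 57e-6 m
Step 3: dP = 2 * 0.024 * 0.9998 / 57e-6 = 841.9 Pa
Step 4: Convert Pa to kPa (divide by 1000).
dP = 0.84 kPa


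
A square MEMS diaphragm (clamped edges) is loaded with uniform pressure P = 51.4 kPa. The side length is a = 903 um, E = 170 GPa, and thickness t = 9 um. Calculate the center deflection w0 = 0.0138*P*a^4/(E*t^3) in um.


Step 1: Convert pressure to compatible units (E is in GPa, so P in GPa).
P = 51.4 kPa = 51.4e-6 GPa
Step 2: Compute numerator: 0.0138 * P * a^4.
a^4 = 903^4 = 664891837281
numerator = 0.0138 * 51.4e-6 * 664891837281 = 4.716211e+05
Step 3: Compute denominator: E * t^3 = 170 * 9^3 = 123930
Step 4: w0 = numerator / denominator = 4.716211e+05 / 123930 = 3.8055 um


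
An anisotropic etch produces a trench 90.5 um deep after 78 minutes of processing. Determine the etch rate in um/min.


Step 1: Etch rate = depth / time
Step 2: rate = 90.5 / 78
rate = 1.16 um/min


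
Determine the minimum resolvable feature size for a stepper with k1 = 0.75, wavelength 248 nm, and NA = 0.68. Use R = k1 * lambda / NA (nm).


Step 1: Identify values: k1 = 0.75, lambda = 248 nm, NA = 0.68
Step 2: R = k1 * lambda / NA
R = 0.75 * 248 / 0.68
R = 273.5 nm


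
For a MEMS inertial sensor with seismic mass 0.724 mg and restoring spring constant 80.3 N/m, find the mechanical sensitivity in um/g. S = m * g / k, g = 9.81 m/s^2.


Step 1: Convert mass: m = 0.724 mg = 7.24e-07 kg
Step 2: S = m * g / k = 7.24e-07 * 9.81 / 80.3
Step 3: S = 8.84e-08 m/g
Step 4: Convert to um/g: S = 0.088 um/g


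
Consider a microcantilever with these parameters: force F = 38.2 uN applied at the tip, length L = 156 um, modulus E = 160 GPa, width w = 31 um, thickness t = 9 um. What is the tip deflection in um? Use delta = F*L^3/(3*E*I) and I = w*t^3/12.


Step 1: Calculate the second moment of area.
I = w * t^3 / 12 = 31 * 9^3 / 12 = 1883.25 um^4
Step 2: Convert E to consistent units (1 GPa = 1000 uN/um^2).
E = 160 GPa = 160000 uN/um^2
Step 3: Calculate tip deflection.
delta = F * L^3 / (3 * E * I)
delta = 38.2 * 156^3 / (3 * 160000 * 1883.25)
delta = 0.1604 um


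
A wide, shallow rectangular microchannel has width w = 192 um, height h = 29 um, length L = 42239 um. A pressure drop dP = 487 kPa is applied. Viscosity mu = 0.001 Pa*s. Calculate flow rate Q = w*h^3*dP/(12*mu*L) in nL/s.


Step 1: Convert all dimensions to SI (meters).
w = 192e-6 m, h = 29e-6 m, L = 42239e-6 m, dP = 487e3 Pa
Step 2: Q = w * h^3 * dP / (12 * mu * L)
Q = 192e-6 * (29e-6)^3 * 487e3 / (12 * 0.001 * 42239e-6) = 4.49913795e-09 m^3/s
Step 3: Convert Q from m^3/s to nL/s (1 m^3 = 1e12 nL, so multiply by 1e12).
Q = 4499.138 nL/s


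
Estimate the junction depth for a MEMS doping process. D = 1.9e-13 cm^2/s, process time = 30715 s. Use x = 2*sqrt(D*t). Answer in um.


Step 1: Compute D*t = 1.9e-13 * 30715 = 5.83585e-09 cm^2
Step 2: sqrt(D*t) = 7.63927e-05 cm
Step 3: x = 2 * 7.63927e-05 cm = 1.527854e-04 cm
Step 4: Convert to um (1 cm = 1e4 um): x = 1.528 um


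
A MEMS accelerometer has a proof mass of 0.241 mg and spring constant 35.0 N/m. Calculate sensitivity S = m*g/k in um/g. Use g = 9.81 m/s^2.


Step 1: Convert mass: m = 0.241 mg = 2.41e-07 kg
Step 2: S = m * g / k = 2.41e-07 * 9.81 / 35.0
Step 3: S = 6.75e-08 m/g
Step 4: Convert to um/g: S = 0.068 um/g


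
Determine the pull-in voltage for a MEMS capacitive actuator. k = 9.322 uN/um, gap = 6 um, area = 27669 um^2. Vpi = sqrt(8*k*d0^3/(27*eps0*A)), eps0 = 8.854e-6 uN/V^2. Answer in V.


Step 1: Compute numerator: 8 * k * d0^3 = 8 * 9.322 * 6^3 = 16108.416
Step 2: Compute denominator: 27 * eps0 * A = 27 * 8.854e-6 * 27669 = 6.614496
Step 3: Vpi = sqrt(16108.416 / 6.614496)
Vpi = 49.35 V


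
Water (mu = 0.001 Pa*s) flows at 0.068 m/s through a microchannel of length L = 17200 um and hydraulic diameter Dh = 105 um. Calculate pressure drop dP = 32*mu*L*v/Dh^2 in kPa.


Step 1: Convert to SI: L = 17200e-6 m, Dh = 105e-6 m
Step 2: dP = 32 * 0.001 * 17200e-6 * 0.068 / (105e-6)^2
Step 3: dP = 3394.76 Pa
Step 4: Convert to kPa: dP = 3.39 kPa


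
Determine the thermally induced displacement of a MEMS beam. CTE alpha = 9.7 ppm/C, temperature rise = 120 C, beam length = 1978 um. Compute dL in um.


Step 1: Convert CTE: alpha = 9.7 ppm/C = 9.7e-6 /C
Step 2: dL = 9.7e-6 * 120 * 1978
dL = 2.3024 um


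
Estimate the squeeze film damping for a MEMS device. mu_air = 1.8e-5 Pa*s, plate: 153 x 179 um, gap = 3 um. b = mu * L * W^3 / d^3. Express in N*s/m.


Step 1: Convert to SI.
L = 153e-6 m, W = 179e-6 m, d = 3e-6 m
Step 2: W^3 = (179e-6)^3 = 5.74e-12 m^3
Step 3: d^3 = (3e-6)^3 = 2.70e-17 m^3
Step 4: b = 1.8e-5 * 153e-6 * 5.74e-12 / 2.70e-17
b = 5.85e-04 N*s/m


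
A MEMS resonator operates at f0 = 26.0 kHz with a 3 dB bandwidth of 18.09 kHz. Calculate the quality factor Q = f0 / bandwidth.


Step 1: Q = f0 / bandwidth
Step 2: Q = 26.0 / 18.09
Q = 1.4


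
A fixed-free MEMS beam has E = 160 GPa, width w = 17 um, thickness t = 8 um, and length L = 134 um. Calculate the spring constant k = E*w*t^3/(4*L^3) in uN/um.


Step 1: Convert E to consistent units (1 GPa = 1000 uN/um^2).
E = 160 GPa = 160000 uN/um^2
Step 2: Compute t^3 = 8^3 = 512
Step 3: Compute L^3 = 134^3 = 2406104
Step 4: k = 160000 * 17 * 512 / (4 * 2406104)
k = 144.6986 uN/um


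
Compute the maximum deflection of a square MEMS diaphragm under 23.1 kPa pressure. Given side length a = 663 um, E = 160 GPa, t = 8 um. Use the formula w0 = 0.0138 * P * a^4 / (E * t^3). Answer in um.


Step 1: Convert pressure to compatible units (E is in GPa, so P in GPa).
P = 23.1 kPa = 23.1e-6 GPa
Step 2: Compute numerator: 0.0138 * P * a^4.
a^4 = 663^4 = 193220905761
numerator = 0.0138 * 23.1e-6 * 193220905761 = 6.1595e+04
Step 3: Compute denominator: E * t^3 = 160 * 8^3 = 81920
Step 4: w0 = numerator / denominator = 6.1595e+04 / 81920 = 0.7519 um


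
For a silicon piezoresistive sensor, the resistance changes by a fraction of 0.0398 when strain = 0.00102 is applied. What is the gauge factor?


Step 1: Identify values.
dR/R = 0.0398, strain = 0.00102
Step 2: GF = (dR/R) / strain = 0.0398 / 0.00102
GF = 39.0


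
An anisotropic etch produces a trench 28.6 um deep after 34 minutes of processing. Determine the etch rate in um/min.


Step 1: Etch rate = depth / time
Step 2: rate = 28.6 / 34
rate = 0.841 um/min


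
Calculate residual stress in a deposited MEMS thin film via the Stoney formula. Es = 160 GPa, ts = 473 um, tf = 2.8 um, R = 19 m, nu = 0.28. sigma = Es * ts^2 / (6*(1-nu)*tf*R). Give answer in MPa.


Step 1: Compute numerator: Es * ts^2 = 160 * 473^2 = 35796640 (GPa*um^2)
Step 2: Compute denominator (R in um): 6*(1-nu)*tf*R = 6*0.72*2.8*19e6 = 229824000.0 (um^2)
Step 3: sigma (GPa) = 35796640 / 229824000.0 = 1.55757e-01 GPa
Step 4: Convert to MPa (x1000): sigma = 155.8 MPa


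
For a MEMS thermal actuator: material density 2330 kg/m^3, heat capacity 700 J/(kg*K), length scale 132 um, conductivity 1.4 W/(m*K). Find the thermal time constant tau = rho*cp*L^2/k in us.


Step 1: Convert L to m: L = 132e-6 m
Step 2: L^2 = (132e-6)^2 = 1.7424e-08 m^2
Step 3: tau = 2330 * 700 * 1.7424e-08 / 1.4 = 2.029896e-02 s
Step 4: Convert to microseconds (multiply by 1e6).
tau = 20298.96 us


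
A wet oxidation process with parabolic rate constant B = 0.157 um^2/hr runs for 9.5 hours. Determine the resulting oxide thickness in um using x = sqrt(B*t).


Step 1: Compute B*t = 0.157 * 9.5 = 1.4915
Step 2: x = sqrt(1.4915)
x = 1.221 um


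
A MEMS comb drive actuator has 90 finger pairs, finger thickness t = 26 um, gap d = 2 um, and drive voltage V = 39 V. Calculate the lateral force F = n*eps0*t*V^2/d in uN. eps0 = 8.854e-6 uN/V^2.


Step 1: Parameters: n=90, eps0=8.854e-6 uN/V^2, t=26 um, V=39 V, d=2 um
Step 2: V^2 = 1521
Step 3: F = 90 * 8.854e-6 * 26 * 1521 / 2
F = 15.756 uN


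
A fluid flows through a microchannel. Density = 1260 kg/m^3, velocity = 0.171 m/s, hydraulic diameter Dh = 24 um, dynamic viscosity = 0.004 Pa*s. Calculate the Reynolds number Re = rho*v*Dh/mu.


Step 1: Convert Dh to meters: Dh = 24e-6 m
Step 2: Re = rho * v * Dh / mu
Re = 1260 * 0.171 * 24e-6 / 0.004
Re = 1.293


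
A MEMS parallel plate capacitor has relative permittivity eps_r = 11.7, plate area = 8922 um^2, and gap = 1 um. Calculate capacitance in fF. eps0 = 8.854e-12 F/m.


Step 1: Convert area to m^2: A = 8922e-12 m^2
Step 2: Convert gap to m: d = 1e-6 m
Step 3: C = eps0 * eps_r * A / d
C = 8.854e-12 * 11.7 * 8922e-12 / 1e-6
Step 4: Convert to fF (multiply by 1e15).
C = 924.25 fF


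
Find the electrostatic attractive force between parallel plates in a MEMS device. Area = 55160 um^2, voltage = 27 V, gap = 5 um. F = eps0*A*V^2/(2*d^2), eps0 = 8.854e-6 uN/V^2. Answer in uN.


Step 1: Identify parameters.
eps0 = 8.854e-6 uN/V^2, A = 55160 um^2, V = 27 V, d = 5 um
Step 2: Compute V^2 = 27^2 = 729
Step 3: Compute d^2 = 5^2 = 25
Step 4: F = 0.5 * 8.854e-6 * 55160 * 729 / 25
F = 7.121 uN


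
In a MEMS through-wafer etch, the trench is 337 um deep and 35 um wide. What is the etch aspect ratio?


Step 1: AR = depth / width
Step 2: AR = 337 / 35
AR = 9.6


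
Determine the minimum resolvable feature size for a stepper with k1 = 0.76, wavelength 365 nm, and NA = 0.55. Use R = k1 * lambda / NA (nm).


Step 1: Identify values: k1 = 0.76, lambda = 365 nm, NA = 0.55
Step 2: R = k1 * lambda / NA
R = 0.76 * 365 / 0.55
R = 504.4 nm


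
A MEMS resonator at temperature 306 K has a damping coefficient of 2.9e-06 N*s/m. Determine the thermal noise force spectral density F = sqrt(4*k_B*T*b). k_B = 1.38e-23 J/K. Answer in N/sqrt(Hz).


Step 1: Compute 4 * k_B * T * b
= 4 * 1.38e-23 * 306 * 2.9e-06
= 4.8984e-26 N^2/Hz
Step 2: F_noise = sqrt(4.8984e-26)
F_noise = 2.21e-13 N/sqrt(Hz)


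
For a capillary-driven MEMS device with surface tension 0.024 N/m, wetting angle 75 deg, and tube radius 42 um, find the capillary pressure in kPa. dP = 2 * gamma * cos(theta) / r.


Step 1: cos(75 deg) = 0.2588
Step 2: Convert r to m: r = 42e-6 m
Step 3: dP = 2 * 0.024 * 0.2588 / 42e-6 = 295.8 Pa
Step 4: Convert Pa to kPa (divide by 1000).
dP = 0.3 kPa


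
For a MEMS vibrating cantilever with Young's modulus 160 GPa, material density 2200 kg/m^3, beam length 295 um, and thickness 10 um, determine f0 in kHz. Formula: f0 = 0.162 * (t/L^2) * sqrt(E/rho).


Step 1: Convert units to SI.
t_SI = 10e-6 m, L_SI = 295e-6 m
Step 2: Calculate sqrt(E/rho).
sqrt(160e9 / 2200) = 8528.03 m/s
Step 3: Compute f0.
f0 = 0.162 * 10e-6 / (295e-6)^2 * 8528.03 = 158752.2 Hz = 158.75 kHz


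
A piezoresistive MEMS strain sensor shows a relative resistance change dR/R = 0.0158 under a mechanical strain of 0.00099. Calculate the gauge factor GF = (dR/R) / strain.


Step 1: Identify values.
dR/R = 0.0158, strain = 0.00099
Step 2: GF = (dR/R) / strain = 0.0158 / 0.00099
GF = 16.0


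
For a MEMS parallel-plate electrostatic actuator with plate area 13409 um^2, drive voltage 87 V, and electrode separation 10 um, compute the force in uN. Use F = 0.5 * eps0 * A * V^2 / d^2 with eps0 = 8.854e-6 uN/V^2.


Step 1: Identify parameters.
eps0 = 8.854e-6 uN/V^2, A = 13409 um^2, V = 87 V, d = 10 um
Step 2: Compute V^2 = 87^2 = 7569
Step 3: Compute d^2 = 10^2 = 100
Step 4: F = 0.5 * 8.854e-6 * 13409 * 7569 / 100
F = 4.493 uN


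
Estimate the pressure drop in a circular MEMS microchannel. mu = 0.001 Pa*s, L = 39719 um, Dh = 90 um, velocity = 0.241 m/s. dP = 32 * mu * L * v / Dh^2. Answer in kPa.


Step 1: Convert to SI: L = 39719e-6 m, Dh = 90e-6 m
Step 2: dP = 32 * 0.001 * 39719e-6 * 0.241 / (90e-6)^2
Step 3: dP = 37816.41 Pa
Step 4: Convert to kPa: dP = 37.82 kPa


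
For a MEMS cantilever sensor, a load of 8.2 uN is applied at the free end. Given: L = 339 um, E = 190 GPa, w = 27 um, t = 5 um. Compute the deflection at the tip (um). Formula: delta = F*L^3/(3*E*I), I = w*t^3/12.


Step 1: Calculate the second moment of area.
I = w * t^3 / 12 = 27 * 5^3 / 12 = 281.25 um^4
Step 2: Convert E to consistent units (1 GPa = 1000 uN/um^2).
E = 190 GPa = 190000 uN/um^2
Step 3: Calculate tip deflection.
delta = F * L^3 / (3 * E * I)
delta = 8.2 * 339^3 / (3 * 190000 * 281.25)
delta = 1.9927 um


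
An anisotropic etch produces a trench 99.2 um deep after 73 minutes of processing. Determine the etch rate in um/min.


Step 1: Etch rate = depth / time
Step 2: rate = 99.2 / 73
rate = 1.359 um/min


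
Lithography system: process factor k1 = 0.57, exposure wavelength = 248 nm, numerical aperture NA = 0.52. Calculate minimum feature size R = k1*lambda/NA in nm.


Step 1: Identify values: k1 = 0.57, lambda = 248 nm, NA = 0.52
Step 2: R = k1 * lambda / NA
R = 0.57 * 248 / 0.52
R = 271.8 nm


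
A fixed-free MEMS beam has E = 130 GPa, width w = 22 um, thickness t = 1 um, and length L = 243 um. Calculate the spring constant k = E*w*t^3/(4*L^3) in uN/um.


Step 1: Convert E to consistent units (1 GPa = 1000 uN/um^2).
E = 130 GPa = 130000 uN/um^2
Step 2: Compute t^3 = 1^3 = 1
Step 3: Compute L^3 = 243^3 = 14348907
Step 4: k = 130000 * 22 * 1 / (4 * 14348907)
k = 0.0498 uN/um


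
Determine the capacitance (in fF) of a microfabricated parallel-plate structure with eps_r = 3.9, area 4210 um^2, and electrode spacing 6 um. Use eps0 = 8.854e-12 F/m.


Step 1: Convert area to m^2: A = 4210e-12 m^2
Step 2: Convert gap to m: d = 6e-6 m
Step 3: C = eps0 * eps_r * A / d
C = 8.854e-12 * 3.9 * 4210e-12 / 6e-6
Step 4: Convert to fF (multiply by 1e15).
C = 24.23 fF


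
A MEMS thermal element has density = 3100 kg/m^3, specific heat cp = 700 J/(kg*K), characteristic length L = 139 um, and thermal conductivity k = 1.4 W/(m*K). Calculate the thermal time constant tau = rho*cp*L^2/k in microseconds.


Step 1: Convert L to m: L = 139e-6 m
Step 2: L^2 = (139e-6)^2 = 1.9321e-08 m^2
Step 3: tau = 3100 * 700 * 1.9321e-08 / 1.4 = 2.994755e-02 s
Step 4: Convert to microseconds (multiply by 1e6).
tau = 29947.55 us


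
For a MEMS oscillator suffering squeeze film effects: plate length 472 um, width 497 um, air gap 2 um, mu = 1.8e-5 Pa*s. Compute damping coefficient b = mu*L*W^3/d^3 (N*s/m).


Step 1: Convert to SI.
L = 472e-6 m, W = 497e-6 m, d = 2e-6 m
Step 2: W^3 = (497e-6)^3 = 1.23e-10 m^3
Step 3: d^3 = (2e-6)^3 = 8.00e-18 m^3
Step 4: b = 1.8e-5 * 472e-6 * 1.23e-10 / 8.00e-18
b = 1.30e-01 N*s/m


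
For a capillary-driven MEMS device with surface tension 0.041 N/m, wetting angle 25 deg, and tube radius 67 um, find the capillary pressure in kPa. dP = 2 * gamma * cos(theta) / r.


Step 1: cos(25 deg) = 0.9063
Step 2: Convert r to m: r = 67e-6 m
Step 3: dP = 2 * 0.041 * 0.9063 / 67e-6 = 1109.2 Pa
Step 4: Convert Pa to kPa (divide by 1000).
dP = 1.11 kPa


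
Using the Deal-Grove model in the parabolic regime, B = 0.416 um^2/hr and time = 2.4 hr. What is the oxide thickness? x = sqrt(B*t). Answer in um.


Step 1: Compute B*t = 0.416 * 2.4 = 0.9984
Step 2: x = sqrt(0.9984)
x = 0.999 um


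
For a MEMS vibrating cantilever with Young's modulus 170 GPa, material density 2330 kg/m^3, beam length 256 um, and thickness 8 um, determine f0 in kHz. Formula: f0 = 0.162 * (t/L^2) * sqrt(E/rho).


Step 1: Convert units to SI.
t_SI = 8e-6 m, L_SI = 256e-6 m
Step 2: Calculate sqrt(E/rho).
sqrt(170e9 / 2330) = 8541.74 m/s
Step 3: Compute f0.
f0 = 0.162 * 8e-6 / (256e-6)^2 * 8541.74 = 168916.2 Hz = 168.92 kHz


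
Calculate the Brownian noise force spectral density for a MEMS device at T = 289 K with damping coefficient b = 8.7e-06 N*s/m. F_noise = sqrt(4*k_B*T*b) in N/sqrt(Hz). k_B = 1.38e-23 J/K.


Step 1: Compute 4 * k_B * T * b
= 4 * 1.38e-23 * 289 * 8.7e-06
= 1.3879e-25 N^2/Hz
Step 2: F_noise = sqrt(1.3879e-25)
F_noise = 3.73e-13 N/sqrt(Hz)


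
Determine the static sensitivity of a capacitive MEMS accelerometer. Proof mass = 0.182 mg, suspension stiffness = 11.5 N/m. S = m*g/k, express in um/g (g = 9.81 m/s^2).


Step 1: Convert mass: m = 0.182 mg = 1.82e-07 kg
Step 2: S = m * g / k = 1.82e-07 * 9.81 / 11.5
Step 3: S = 1.55e-07 m/g
Step 4: Convert to um/g: S = 0.155 um/g


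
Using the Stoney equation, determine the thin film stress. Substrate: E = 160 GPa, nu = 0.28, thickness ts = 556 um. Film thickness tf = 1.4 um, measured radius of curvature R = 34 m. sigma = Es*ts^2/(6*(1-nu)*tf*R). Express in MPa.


Step 1: Compute numerator: Es * ts^2 = 160 * 556^2 = 49461760 (GPa*um^2)
Step 2: Compute denominator (R in um): 6*(1-nu)*tf*R = 6*0.72*1.4*34e6 = 205632000.0 (um^2)
Step 3: sigma (GPa) = 49461760 / 205632000.0 = 2.40535e-01 GPa
Step 4: Convert to MPa (x1000): sigma = 240.5 MPa


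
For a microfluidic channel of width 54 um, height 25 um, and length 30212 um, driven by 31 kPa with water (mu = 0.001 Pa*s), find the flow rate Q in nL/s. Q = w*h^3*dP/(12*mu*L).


Step 1: Convert all dimensions to SI (meters).
w = 54e-6 m, h = 25e-6 m, L = 30212e-6 m, dP = 31e3 Pa
Step 2: Q = w * h^3 * dP / (12 * mu * L)
Q = 54e-6 * (25e-6)^3 * 31e3 / (12 * 0.001 * 30212e-6) = 7.214642e-11 m^3/s
Step 3: Convert Q from m^3/s to nL/s (1 m^3 = 1e12 nL, so multiply by 1e12).
Q = 72.146 nL/s


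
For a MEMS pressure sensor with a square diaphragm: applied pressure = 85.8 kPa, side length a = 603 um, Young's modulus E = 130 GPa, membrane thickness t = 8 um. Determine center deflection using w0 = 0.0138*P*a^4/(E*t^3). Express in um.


Step 1: Convert pressure to compatible units (E is in GPa, so P in GPa).
P = 85.8 kPa = 85.8e-6 GPa
Step 2: Compute numerator: 0.0138 * P * a^4.
a^4 = 603^4 = 132211504881
numerator = 0.0138 * 85.8e-6 * 132211504881 = 1.565437e+05
Step 3: Compute denominator: E * t^3 = 130 * 8^3 = 66560
Step 4: w0 = numerator / denominator = 1.565437e+05 / 66560 = 2.3519 um


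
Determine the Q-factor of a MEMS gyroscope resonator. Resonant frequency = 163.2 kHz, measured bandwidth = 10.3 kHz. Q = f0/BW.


Step 1: Q = f0 / bandwidth
Step 2: Q = 163.2 / 10.3
Q = 15.8


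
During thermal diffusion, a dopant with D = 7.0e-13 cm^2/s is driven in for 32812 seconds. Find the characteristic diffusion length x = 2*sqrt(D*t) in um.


Step 1: Compute D*t = 7.0e-13 * 32812 = 2.29684e-08 cm^2
Step 2: sqrt(D*t) = 1.51553e-04 cm
Step 3: x = 2 * 1.51553e-04 cm = 3.03106e-04 cm
Step 4: Convert to um (1 cm = 1e4 um): x = 3.031 um


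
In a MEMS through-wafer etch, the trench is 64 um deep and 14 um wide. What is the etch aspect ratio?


Step 1: AR = depth / width
Step 2: AR = 64 / 14
AR = 4.6


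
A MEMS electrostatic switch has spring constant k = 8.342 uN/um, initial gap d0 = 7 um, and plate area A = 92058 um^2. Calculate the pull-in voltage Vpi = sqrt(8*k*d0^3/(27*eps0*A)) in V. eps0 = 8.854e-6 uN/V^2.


Step 1: Compute numerator: 8 * k * d0^3 = 8 * 8.342 * 7^3 = 22890.448
Step 2: Compute denominator: 27 * eps0 * A = 27 * 8.854e-6 * 92058 = 22.007201
Step 3: Vpi = sqrt(22890.448 / 22.007201)
Vpi = 32.25 V


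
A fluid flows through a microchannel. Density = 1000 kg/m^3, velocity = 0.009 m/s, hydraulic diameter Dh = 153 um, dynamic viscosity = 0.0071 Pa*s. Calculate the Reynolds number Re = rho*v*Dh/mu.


Step 1: Convert Dh to meters: Dh = 153e-6 m
Step 2: Re = rho * v * Dh / mu
Re = 1000 * 0.009 * 153e-6 / 0.0071
Re = 0.194


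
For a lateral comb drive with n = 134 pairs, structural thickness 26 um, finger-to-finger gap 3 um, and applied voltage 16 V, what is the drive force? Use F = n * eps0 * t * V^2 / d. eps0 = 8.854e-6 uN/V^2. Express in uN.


Step 1: Parameters: n=134, eps0=8.854e-6 uN/V^2, t=26 um, V=16 V, d=3 um
Step 2: V^2 = 256
Step 3: F = 134 * 8.854e-6 * 26 * 256 / 3
F = 2.632 uN


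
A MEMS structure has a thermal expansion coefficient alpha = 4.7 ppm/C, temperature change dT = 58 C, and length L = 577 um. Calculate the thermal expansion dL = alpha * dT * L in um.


Step 1: Convert CTE: alpha = 4.7 ppm/C = 4.7e-6 /C
Step 2: dL = 4.7e-6 * 58 * 577
dL = 0.1573 um


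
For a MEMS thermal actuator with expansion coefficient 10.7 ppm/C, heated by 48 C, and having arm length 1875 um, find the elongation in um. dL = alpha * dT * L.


Step 1: Convert CTE: alpha = 10.7 ppm/C = 10.7e-6 /C
Step 2: dL = 10.7e-6 * 48 * 1875
dL = 0.963 um


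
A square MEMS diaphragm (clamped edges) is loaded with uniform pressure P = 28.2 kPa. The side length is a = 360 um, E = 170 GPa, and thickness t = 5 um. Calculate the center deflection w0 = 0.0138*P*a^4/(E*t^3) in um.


Step 1: Convert pressure to compatible units (E is in GPa, so P in GPa).
P = 28.2 kPa = 28.2e-6 GPa
Step 2: Compute numerator: 0.0138 * P * a^4.
a^4 = 360^4 = 16796160000
numerator = 0.0138 * 28.2e-6 * 16796160000 = 6.53639e+03
Step 3: Compute denominator: E * t^3 = 170 * 5^3 = 21250
Step 4: w0 = numerator / denominator = 6.53639e+03 / 21250 = 0.3076 um


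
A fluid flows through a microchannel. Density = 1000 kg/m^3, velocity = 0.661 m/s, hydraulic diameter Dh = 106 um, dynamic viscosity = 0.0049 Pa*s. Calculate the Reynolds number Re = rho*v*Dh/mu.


Step 1: Convert Dh to meters: Dh = 106e-6 m
Step 2: Re = rho * v * Dh / mu
Re = 1000 * 0.661 * 106e-6 / 0.0049
Re = 14.299


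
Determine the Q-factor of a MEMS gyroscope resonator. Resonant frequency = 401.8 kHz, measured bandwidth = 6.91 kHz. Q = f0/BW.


Step 1: Q = f0 / bandwidth
Step 2: Q = 401.8 / 6.91
Q = 58.1


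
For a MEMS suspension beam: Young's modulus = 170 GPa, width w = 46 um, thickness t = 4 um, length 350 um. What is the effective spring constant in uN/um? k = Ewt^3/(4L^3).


Step 1: Convert E to consistent units (1 GPa = 1000 uN/um^2).
E = 170 GPa = 170000 uN/um^2
Step 2: Compute t^3 = 4^3 = 64
Step 3: Compute L^3 = 350^3 = 42875000
Step 4: k = 170000 * 46 * 64 / (4 * 42875000)
k = 2.9183 uN/um


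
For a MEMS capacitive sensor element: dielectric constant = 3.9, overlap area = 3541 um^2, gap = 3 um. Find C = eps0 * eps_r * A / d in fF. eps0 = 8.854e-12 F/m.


Step 1: Convert area to m^2: A = 3541e-12 m^2
Step 2: Convert gap to m: d = 3e-6 m
Step 3: C = eps0 * eps_r * A / d
C = 8.854e-12 * 3.9 * 3541e-12 / 3e-6
Step 4: Convert to fF (multiply by 1e15).
C = 40.76 fF


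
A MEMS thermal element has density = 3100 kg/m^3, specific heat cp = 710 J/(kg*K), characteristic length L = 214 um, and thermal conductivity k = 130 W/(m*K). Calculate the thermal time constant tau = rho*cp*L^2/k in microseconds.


Step 1: Convert L to m: L = 214e-6 m
Step 2: L^2 = (214e-6)^2 = 4.5796e-08 m^2
Step 3: tau = 3100 * 710 * 4.5796e-08 / 130 = 7.7536151e-04 s
Step 4: Convert to microseconds (multiply by 1e6).
tau = 775.362 us


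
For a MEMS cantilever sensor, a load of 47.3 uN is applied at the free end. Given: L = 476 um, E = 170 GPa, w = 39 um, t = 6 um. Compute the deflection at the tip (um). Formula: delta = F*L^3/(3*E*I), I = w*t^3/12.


Step 1: Calculate the second moment of area.
I = w * t^3 / 12 = 39 * 6^3 / 12 = 702.0 um^4
Step 2: Convert E to consistent units (1 GPa = 1000 uN/um^2).
E = 170 GPa = 170000 uN/um^2
Step 3: Calculate tip deflection.
delta = F * L^3 / (3 * E * I)
delta = 47.3 * 476^3 / (3 * 170000 * 702.0)
delta = 14.2487 um


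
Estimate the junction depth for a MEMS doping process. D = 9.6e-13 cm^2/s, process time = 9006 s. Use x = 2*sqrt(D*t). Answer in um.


Step 1: Compute D*t = 9.6e-13 * 9006 = 8.64576e-09 cm^2
Step 2: sqrt(D*t) = 9.2983e-05 cm
Step 3: x = 2 * 9.2983e-05 cm = 1.85966e-04 cm
Step 4: Convert to um (1 cm = 1e4 um): x = 1.86 um


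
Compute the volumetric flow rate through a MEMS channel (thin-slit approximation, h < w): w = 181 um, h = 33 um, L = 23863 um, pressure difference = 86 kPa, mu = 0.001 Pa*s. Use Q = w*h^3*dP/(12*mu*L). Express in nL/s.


Step 1: Convert all dimensions to SI (meters).
w = 181e-6 m, h = 33e-6 m, L = 23863e-6 m, dP = 86e3 Pa
Step 2: Q = w * h^3 * dP / (12 * mu * L)
Q = 181e-6 * (33e-6)^3 * 86e3 / (12 * 0.001 * 23863e-6) = 1.95349614e-09 m^3/s
Step 3: Convert Q from m^3/s to nL/s (1 m^3 = 1e12 nL, so multiply by 1e12).
Q = 1953.496 nL/s


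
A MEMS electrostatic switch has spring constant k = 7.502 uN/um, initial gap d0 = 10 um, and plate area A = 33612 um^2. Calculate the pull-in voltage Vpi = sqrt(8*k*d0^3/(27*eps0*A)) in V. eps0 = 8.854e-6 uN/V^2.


Step 1: Compute numerator: 8 * k * d0^3 = 8 * 7.502 * 10^3 = 60016.0
Step 2: Compute denominator: 27 * eps0 * A = 27 * 8.854e-6 * 33612 = 8.035217
Step 3: Vpi = sqrt(60016.0 / 8.035217)
Vpi = 86.42 V


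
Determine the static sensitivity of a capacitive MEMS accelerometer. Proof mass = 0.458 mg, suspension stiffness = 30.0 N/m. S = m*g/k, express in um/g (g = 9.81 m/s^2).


Step 1: Convert mass: m = 0.458 mg = 4.58e-07 kg
Step 2: S = m * g / k = 4.58e-07 * 9.81 / 30.0
Step 3: S = 1.50e-07 m/g
Step 4: Convert to um/g: S = 0.15 um/g


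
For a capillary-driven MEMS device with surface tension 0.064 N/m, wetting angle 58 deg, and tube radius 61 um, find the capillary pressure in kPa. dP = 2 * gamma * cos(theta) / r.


Step 1: cos(58 deg) = 0.5299
Step 2: Convert r to m: r = 61e-6 m
Step 3: dP = 2 * 0.064 * 0.5299 / 61e-6 = 1111.9 Pa
Step 4: Convert Pa to kPa (divide by 1000).
dP = 1.11 kPa


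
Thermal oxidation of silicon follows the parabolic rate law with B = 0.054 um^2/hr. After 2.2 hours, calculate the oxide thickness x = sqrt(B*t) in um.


Step 1: Compute B*t = 0.054 * 2.2 = 0.1188
Step 2: x = sqrt(0.1188)
x = 0.345 um


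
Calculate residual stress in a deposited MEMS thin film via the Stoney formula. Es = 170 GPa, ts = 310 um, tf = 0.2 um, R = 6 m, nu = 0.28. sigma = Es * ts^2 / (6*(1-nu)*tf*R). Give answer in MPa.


Step 1: Compute numerator: Es * ts^2 = 170 * 310^2 = 16337000 (GPa*um^2)
Step 2: Compute denominator (R in um): 6*(1-nu)*tf*R = 6*0.72*0.2*6e6 = 5184000.0 (um^2)
Step 3: sigma (GPa) = 16337000 / 5184000.0 = 3.151427e+00 GPa
Step 4: Convert to MPa (x1000): sigma = 3151.4 MPa


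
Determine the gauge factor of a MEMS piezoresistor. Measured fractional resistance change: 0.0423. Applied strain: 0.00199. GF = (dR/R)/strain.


Step 1: Identify values.
dR/R = 0.0423, strain = 0.00199
Step 2: GF = (dR/R) / strain = 0.0423 / 0.00199
GF = 21.3


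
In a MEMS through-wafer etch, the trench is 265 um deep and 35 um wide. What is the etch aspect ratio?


Step 1: AR = depth / width
Step 2: AR = 265 / 35
AR = 7.6


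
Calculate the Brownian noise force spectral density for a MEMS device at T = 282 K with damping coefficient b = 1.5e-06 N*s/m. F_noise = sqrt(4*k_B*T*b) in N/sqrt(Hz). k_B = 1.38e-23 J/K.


Step 1: Compute 4 * k_B * T * b
= 4 * 1.38e-23 * 282 * 1.5e-06
= 2.3350e-26 N^2/Hz
Step 2: F_noise = sqrt(2.3350e-26)
F_noise = 1.53e-13 N/sqrt(Hz)


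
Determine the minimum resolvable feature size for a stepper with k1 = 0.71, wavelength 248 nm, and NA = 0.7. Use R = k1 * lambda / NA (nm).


Step 1: Identify values: k1 = 0.71, lambda = 248 nm, NA = 0.7
Step 2: R = k1 * lambda / NA
R = 0.71 * 248 / 0.7
R = 251.5 nm


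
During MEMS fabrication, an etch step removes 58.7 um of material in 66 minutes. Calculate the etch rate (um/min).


Step 1: Etch rate = depth / time
Step 2: rate = 58.7 / 66
rate = 0.889 um/min


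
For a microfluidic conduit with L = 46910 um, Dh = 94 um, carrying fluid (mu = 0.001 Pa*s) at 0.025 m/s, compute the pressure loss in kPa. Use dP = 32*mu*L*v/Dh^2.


Step 1: Convert to SI: L = 46910e-6 m, Dh = 94e-6 m
Step 2: dP = 32 * 0.001 * 46910e-6 * 0.025 / (94e-6)^2
Step 3: dP = 4247.17 Pa
Step 4: Convert to kPa: dP = 4.25 kPa


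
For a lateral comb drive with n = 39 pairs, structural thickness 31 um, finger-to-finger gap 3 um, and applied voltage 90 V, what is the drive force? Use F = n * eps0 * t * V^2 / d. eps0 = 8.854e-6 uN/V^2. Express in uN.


Step 1: Parameters: n=39, eps0=8.854e-6 uN/V^2, t=31 um, V=90 V, d=3 um
Step 2: V^2 = 8100
Step 3: F = 39 * 8.854e-6 * 31 * 8100 / 3
F = 28.902 uN


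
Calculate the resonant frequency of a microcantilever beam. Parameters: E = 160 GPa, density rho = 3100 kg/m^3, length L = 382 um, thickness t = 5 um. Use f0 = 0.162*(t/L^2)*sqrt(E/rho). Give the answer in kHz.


Step 1: Convert units to SI.
t_SI = 5e-6 m, L_SI = 382e-6 m
Step 2: Calculate sqrt(E/rho).
sqrt(160e9 / 3100) = 7184.21 m/s
Step 3: Compute f0.
f0 = 0.162 * 5e-6 / (382e-6)^2 * 7184.21 = 39878.4 Hz = 39.88 kHz


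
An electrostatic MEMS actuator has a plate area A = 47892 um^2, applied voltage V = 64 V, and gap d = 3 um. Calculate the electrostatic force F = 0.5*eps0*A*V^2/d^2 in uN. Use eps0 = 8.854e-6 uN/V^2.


Step 1: Identify parameters.
eps0 = 8.854e-6 uN/V^2, A = 47892 um^2, V = 64 V, d = 3 um
Step 2: Compute V^2 = 64^2 = 4096
Step 3: Compute d^2 = 3^2 = 9
Step 4: F = 0.5 * 8.854e-6 * 47892 * 4096 / 9
F = 96.492 uN


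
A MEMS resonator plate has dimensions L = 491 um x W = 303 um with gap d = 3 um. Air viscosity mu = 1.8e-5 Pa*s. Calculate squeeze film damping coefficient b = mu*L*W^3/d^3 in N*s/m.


Step 1: Convert to SI.
L = 491e-6 m, W = 303e-6 m, d = 3e-6 m
Step 2: W^3 = (303e-6)^3 = 2.78e-11 m^3
Step 3: d^3 = (3e-6)^3 = 2.70e-17 m^3
Step 4: b = 1.8e-5 * 491e-6 * 2.78e-11 / 2.70e-17
b = 9.11e-03 N*s/m


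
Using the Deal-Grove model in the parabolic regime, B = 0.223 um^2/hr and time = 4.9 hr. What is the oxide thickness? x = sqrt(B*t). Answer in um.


Step 1: Compute B*t = 0.223 * 4.9 = 1.0927
Step 2: x = sqrt(1.0927)
x = 1.045 um


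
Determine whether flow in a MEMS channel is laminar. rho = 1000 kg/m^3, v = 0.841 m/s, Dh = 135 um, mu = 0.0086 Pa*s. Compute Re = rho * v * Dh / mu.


Step 1: Convert Dh to meters: Dh = 135e-6 m
Step 2: Re = rho * v * Dh / mu
Re = 1000 * 0.841 * 135e-6 / 0.0086
Re = 13.202
Since Re = 13.202 is below ~2300, the flow is laminar.


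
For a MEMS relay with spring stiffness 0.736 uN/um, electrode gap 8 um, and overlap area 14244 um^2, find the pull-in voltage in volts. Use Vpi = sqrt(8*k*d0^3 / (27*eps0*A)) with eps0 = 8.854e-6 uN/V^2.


Step 1: Compute numerator: 8 * k * d0^3 = 8 * 0.736 * 8^3 = 3014.656
Step 2: Compute denominator: 27 * eps0 * A = 27 * 8.854e-6 * 14244 = 3.405142
Step 3: Vpi = sqrt(3014.656 / 3.405142)
Vpi = 29.75 V


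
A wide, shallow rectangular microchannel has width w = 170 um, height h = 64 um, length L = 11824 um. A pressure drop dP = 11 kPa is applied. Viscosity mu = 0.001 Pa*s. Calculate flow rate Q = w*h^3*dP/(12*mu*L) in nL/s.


Step 1: Convert all dimensions to SI (meters).
w = 170e-6 m, h = 64e-6 m, L = 11824e-6 m, dP = 11e3 Pa
Step 2: Q = w * h^3 * dP / (12 * mu * L)
Q = 170e-6 * (64e-6)^3 * 11e3 / (12 * 0.001 * 11824e-6) = 3.45490302e-09 m^3/s
Step 3: Convert Q from m^3/s to nL/s (1 m^3 = 1e12 nL, so multiply by 1e12).
Q = 3454.903 nL/s


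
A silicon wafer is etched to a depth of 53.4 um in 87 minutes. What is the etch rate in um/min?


Step 1: Etch rate = depth / time
Step 2: rate = 53.4 / 87
rate = 0.614 um/min
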